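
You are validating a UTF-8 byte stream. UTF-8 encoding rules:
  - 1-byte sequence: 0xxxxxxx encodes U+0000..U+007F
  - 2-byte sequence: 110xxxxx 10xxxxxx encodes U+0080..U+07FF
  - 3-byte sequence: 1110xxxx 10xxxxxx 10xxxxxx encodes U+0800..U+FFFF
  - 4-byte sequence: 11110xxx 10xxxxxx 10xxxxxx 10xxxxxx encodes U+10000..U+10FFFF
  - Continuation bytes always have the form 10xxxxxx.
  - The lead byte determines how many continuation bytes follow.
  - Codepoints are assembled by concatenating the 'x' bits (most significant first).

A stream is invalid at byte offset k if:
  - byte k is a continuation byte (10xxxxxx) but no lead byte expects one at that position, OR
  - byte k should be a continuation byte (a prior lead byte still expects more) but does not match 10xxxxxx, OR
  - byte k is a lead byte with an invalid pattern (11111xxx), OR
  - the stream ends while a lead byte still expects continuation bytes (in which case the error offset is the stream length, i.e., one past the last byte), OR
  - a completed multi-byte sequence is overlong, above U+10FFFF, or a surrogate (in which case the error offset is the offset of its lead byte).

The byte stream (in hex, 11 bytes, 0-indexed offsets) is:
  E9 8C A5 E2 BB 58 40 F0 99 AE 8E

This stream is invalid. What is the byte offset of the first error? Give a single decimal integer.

Answer: 5

Derivation:
Byte[0]=E9: 3-byte lead, need 2 cont bytes. acc=0x9
Byte[1]=8C: continuation. acc=(acc<<6)|0x0C=0x24C
Byte[2]=A5: continuation. acc=(acc<<6)|0x25=0x9325
Completed: cp=U+9325 (starts at byte 0)
Byte[3]=E2: 3-byte lead, need 2 cont bytes. acc=0x2
Byte[4]=BB: continuation. acc=(acc<<6)|0x3B=0xBB
Byte[5]=58: expected 10xxxxxx continuation. INVALID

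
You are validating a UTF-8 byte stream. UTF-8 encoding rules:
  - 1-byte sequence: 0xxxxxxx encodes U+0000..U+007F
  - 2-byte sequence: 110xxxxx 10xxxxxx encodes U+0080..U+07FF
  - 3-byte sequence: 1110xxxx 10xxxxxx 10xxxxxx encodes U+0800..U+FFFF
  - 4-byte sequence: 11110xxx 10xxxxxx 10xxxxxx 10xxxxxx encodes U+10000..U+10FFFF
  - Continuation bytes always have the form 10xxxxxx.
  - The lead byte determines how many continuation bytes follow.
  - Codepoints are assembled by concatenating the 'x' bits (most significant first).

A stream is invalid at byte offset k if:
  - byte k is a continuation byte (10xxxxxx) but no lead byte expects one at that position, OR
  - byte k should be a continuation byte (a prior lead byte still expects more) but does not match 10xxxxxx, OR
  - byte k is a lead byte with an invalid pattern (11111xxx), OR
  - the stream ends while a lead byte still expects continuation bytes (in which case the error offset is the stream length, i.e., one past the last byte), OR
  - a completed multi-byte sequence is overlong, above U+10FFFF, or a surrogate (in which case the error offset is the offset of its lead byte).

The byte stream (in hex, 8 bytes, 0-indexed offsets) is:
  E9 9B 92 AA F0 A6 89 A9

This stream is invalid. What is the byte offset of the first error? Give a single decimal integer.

Byte[0]=E9: 3-byte lead, need 2 cont bytes. acc=0x9
Byte[1]=9B: continuation. acc=(acc<<6)|0x1B=0x25B
Byte[2]=92: continuation. acc=(acc<<6)|0x12=0x96D2
Completed: cp=U+96D2 (starts at byte 0)
Byte[3]=AA: INVALID lead byte (not 0xxx/110x/1110/11110)

Answer: 3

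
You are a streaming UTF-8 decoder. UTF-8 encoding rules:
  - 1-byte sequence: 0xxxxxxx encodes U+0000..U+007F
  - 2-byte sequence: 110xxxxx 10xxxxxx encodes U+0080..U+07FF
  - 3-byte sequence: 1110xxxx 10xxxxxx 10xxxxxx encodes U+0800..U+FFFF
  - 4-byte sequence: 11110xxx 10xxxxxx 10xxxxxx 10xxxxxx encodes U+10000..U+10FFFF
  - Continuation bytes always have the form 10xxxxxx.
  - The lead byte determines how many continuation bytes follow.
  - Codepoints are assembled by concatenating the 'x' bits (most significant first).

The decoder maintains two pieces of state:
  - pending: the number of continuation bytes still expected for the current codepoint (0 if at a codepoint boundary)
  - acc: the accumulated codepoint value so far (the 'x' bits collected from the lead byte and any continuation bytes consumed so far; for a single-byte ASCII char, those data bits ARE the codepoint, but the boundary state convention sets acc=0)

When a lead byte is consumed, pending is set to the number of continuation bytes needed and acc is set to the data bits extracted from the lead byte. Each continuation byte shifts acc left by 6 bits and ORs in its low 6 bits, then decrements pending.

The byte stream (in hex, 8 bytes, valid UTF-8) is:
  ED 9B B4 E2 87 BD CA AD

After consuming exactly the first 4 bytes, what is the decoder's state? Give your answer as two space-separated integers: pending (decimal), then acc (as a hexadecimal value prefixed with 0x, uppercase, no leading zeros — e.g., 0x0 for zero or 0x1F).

Answer: 2 0x2

Derivation:
Byte[0]=ED: 3-byte lead. pending=2, acc=0xD
Byte[1]=9B: continuation. acc=(acc<<6)|0x1B=0x35B, pending=1
Byte[2]=B4: continuation. acc=(acc<<6)|0x34=0xD6F4, pending=0
Byte[3]=E2: 3-byte lead. pending=2, acc=0x2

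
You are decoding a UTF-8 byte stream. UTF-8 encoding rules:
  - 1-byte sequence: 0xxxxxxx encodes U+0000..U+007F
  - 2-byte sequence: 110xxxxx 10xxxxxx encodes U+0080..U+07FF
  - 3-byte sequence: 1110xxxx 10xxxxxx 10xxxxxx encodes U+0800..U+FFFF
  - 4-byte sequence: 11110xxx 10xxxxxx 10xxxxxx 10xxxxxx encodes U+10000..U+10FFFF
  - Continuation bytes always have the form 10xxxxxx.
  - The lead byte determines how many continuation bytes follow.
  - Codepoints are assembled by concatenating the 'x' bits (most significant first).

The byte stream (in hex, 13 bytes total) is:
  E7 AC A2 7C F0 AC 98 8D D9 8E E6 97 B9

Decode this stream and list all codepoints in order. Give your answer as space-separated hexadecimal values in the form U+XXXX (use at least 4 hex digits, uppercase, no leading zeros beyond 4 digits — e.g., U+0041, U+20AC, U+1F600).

Byte[0]=E7: 3-byte lead, need 2 cont bytes. acc=0x7
Byte[1]=AC: continuation. acc=(acc<<6)|0x2C=0x1EC
Byte[2]=A2: continuation. acc=(acc<<6)|0x22=0x7B22
Completed: cp=U+7B22 (starts at byte 0)
Byte[3]=7C: 1-byte ASCII. cp=U+007C
Byte[4]=F0: 4-byte lead, need 3 cont bytes. acc=0x0
Byte[5]=AC: continuation. acc=(acc<<6)|0x2C=0x2C
Byte[6]=98: continuation. acc=(acc<<6)|0x18=0xB18
Byte[7]=8D: continuation. acc=(acc<<6)|0x0D=0x2C60D
Completed: cp=U+2C60D (starts at byte 4)
Byte[8]=D9: 2-byte lead, need 1 cont bytes. acc=0x19
Byte[9]=8E: continuation. acc=(acc<<6)|0x0E=0x64E
Completed: cp=U+064E (starts at byte 8)
Byte[10]=E6: 3-byte lead, need 2 cont bytes. acc=0x6
Byte[11]=97: continuation. acc=(acc<<6)|0x17=0x197
Byte[12]=B9: continuation. acc=(acc<<6)|0x39=0x65F9
Completed: cp=U+65F9 (starts at byte 10)

Answer: U+7B22 U+007C U+2C60D U+064E U+65F9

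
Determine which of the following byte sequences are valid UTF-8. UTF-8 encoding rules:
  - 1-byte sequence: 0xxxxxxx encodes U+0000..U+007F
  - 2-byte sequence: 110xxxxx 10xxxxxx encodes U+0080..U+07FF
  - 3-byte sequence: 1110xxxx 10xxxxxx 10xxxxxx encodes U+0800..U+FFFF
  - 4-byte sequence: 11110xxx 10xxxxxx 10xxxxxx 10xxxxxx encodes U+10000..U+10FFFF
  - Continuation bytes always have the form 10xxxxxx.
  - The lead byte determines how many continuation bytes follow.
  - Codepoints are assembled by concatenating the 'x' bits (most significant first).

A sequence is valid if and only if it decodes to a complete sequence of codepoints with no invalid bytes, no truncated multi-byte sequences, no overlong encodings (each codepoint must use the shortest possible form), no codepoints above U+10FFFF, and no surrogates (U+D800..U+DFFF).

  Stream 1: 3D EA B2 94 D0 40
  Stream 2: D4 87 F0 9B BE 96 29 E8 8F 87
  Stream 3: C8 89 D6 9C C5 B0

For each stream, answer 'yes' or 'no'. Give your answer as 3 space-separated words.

Answer: no yes yes

Derivation:
Stream 1: error at byte offset 5. INVALID
Stream 2: decodes cleanly. VALID
Stream 3: decodes cleanly. VALID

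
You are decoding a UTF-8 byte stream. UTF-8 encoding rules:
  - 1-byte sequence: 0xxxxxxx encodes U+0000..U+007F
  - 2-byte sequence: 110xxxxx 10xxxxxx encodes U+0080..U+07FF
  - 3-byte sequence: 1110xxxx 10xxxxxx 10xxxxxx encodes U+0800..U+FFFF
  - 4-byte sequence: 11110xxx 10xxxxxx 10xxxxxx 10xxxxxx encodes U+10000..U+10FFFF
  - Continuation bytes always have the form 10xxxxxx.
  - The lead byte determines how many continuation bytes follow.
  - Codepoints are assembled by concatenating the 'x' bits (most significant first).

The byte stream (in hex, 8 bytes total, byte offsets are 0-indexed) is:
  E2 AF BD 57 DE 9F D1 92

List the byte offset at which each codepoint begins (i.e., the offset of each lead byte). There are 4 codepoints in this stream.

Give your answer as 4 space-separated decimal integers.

Byte[0]=E2: 3-byte lead, need 2 cont bytes. acc=0x2
Byte[1]=AF: continuation. acc=(acc<<6)|0x2F=0xAF
Byte[2]=BD: continuation. acc=(acc<<6)|0x3D=0x2BFD
Completed: cp=U+2BFD (starts at byte 0)
Byte[3]=57: 1-byte ASCII. cp=U+0057
Byte[4]=DE: 2-byte lead, need 1 cont bytes. acc=0x1E
Byte[5]=9F: continuation. acc=(acc<<6)|0x1F=0x79F
Completed: cp=U+079F (starts at byte 4)
Byte[6]=D1: 2-byte lead, need 1 cont bytes. acc=0x11
Byte[7]=92: continuation. acc=(acc<<6)|0x12=0x452
Completed: cp=U+0452 (starts at byte 6)

Answer: 0 3 4 6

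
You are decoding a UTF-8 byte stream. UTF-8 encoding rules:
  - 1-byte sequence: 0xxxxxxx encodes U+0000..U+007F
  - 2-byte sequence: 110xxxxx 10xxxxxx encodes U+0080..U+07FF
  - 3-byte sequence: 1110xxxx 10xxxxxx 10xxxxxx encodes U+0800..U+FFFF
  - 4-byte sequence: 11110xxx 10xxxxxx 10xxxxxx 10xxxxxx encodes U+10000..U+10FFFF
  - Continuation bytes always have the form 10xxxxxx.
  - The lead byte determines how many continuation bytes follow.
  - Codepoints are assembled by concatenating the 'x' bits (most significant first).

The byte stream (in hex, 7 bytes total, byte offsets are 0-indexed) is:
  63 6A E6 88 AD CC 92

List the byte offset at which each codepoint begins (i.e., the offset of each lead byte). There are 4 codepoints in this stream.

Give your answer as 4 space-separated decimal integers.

Byte[0]=63: 1-byte ASCII. cp=U+0063
Byte[1]=6A: 1-byte ASCII. cp=U+006A
Byte[2]=E6: 3-byte lead, need 2 cont bytes. acc=0x6
Byte[3]=88: continuation. acc=(acc<<6)|0x08=0x188
Byte[4]=AD: continuation. acc=(acc<<6)|0x2D=0x622D
Completed: cp=U+622D (starts at byte 2)
Byte[5]=CC: 2-byte lead, need 1 cont bytes. acc=0xC
Byte[6]=92: continuation. acc=(acc<<6)|0x12=0x312
Completed: cp=U+0312 (starts at byte 5)

Answer: 0 1 2 5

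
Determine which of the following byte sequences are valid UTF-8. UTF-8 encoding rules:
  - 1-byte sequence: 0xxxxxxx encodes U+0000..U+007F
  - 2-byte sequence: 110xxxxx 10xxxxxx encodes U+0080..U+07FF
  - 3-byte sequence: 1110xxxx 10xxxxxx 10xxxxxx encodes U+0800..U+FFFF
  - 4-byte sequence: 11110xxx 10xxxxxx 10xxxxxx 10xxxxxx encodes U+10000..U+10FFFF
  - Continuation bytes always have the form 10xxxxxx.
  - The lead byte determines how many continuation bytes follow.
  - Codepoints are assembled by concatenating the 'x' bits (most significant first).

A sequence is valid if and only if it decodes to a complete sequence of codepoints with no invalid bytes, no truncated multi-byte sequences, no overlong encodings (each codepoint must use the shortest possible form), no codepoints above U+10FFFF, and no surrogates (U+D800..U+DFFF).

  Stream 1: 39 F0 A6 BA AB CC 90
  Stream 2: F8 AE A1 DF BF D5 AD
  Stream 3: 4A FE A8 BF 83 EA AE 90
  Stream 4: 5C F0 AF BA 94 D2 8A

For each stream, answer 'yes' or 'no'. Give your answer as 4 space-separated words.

Answer: yes no no yes

Derivation:
Stream 1: decodes cleanly. VALID
Stream 2: error at byte offset 0. INVALID
Stream 3: error at byte offset 1. INVALID
Stream 4: decodes cleanly. VALID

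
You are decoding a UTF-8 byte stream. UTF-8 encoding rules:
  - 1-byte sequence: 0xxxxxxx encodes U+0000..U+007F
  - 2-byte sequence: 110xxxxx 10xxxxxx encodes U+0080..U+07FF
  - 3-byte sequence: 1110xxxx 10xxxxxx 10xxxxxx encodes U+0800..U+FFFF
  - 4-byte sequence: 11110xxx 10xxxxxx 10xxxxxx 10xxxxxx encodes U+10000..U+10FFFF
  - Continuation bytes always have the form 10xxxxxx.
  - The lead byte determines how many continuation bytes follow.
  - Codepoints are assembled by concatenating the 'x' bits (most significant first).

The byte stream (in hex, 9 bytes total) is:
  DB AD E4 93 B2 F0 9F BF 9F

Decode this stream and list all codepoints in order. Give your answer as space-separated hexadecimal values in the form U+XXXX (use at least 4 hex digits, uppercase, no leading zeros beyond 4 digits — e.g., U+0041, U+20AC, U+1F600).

Answer: U+06ED U+44F2 U+1FFDF

Derivation:
Byte[0]=DB: 2-byte lead, need 1 cont bytes. acc=0x1B
Byte[1]=AD: continuation. acc=(acc<<6)|0x2D=0x6ED
Completed: cp=U+06ED (starts at byte 0)
Byte[2]=E4: 3-byte lead, need 2 cont bytes. acc=0x4
Byte[3]=93: continuation. acc=(acc<<6)|0x13=0x113
Byte[4]=B2: continuation. acc=(acc<<6)|0x32=0x44F2
Completed: cp=U+44F2 (starts at byte 2)
Byte[5]=F0: 4-byte lead, need 3 cont bytes. acc=0x0
Byte[6]=9F: continuation. acc=(acc<<6)|0x1F=0x1F
Byte[7]=BF: continuation. acc=(acc<<6)|0x3F=0x7FF
Byte[8]=9F: continuation. acc=(acc<<6)|0x1F=0x1FFDF
Completed: cp=U+1FFDF (starts at byte 5)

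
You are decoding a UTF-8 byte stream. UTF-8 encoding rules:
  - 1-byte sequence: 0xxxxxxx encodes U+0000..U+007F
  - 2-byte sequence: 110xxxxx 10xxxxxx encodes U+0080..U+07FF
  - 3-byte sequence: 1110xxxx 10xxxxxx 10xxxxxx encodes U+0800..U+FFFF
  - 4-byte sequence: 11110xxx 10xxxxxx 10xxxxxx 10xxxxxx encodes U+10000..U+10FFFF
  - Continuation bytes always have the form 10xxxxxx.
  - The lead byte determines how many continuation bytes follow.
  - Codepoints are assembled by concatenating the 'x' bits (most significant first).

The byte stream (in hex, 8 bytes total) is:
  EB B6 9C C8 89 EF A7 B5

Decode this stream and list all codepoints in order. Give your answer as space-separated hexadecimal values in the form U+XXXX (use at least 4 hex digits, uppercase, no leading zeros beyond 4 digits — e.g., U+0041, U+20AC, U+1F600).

Answer: U+BD9C U+0209 U+F9F5

Derivation:
Byte[0]=EB: 3-byte lead, need 2 cont bytes. acc=0xB
Byte[1]=B6: continuation. acc=(acc<<6)|0x36=0x2F6
Byte[2]=9C: continuation. acc=(acc<<6)|0x1C=0xBD9C
Completed: cp=U+BD9C (starts at byte 0)
Byte[3]=C8: 2-byte lead, need 1 cont bytes. acc=0x8
Byte[4]=89: continuation. acc=(acc<<6)|0x09=0x209
Completed: cp=U+0209 (starts at byte 3)
Byte[5]=EF: 3-byte lead, need 2 cont bytes. acc=0xF
Byte[6]=A7: continuation. acc=(acc<<6)|0x27=0x3E7
Byte[7]=B5: continuation. acc=(acc<<6)|0x35=0xF9F5
Completed: cp=U+F9F5 (starts at byte 5)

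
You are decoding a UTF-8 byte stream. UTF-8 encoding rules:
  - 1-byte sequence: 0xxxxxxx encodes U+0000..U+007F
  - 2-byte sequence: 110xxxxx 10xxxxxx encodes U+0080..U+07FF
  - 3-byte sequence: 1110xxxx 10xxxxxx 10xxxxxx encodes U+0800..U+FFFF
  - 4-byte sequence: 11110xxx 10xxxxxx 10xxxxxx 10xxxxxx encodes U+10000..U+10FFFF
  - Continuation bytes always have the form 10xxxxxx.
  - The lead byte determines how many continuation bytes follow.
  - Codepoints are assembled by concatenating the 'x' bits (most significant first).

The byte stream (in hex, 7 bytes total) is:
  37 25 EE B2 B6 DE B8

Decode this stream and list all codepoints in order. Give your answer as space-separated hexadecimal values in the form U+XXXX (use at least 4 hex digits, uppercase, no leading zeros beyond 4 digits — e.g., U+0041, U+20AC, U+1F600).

Byte[0]=37: 1-byte ASCII. cp=U+0037
Byte[1]=25: 1-byte ASCII. cp=U+0025
Byte[2]=EE: 3-byte lead, need 2 cont bytes. acc=0xE
Byte[3]=B2: continuation. acc=(acc<<6)|0x32=0x3B2
Byte[4]=B6: continuation. acc=(acc<<6)|0x36=0xECB6
Completed: cp=U+ECB6 (starts at byte 2)
Byte[5]=DE: 2-byte lead, need 1 cont bytes. acc=0x1E
Byte[6]=B8: continuation. acc=(acc<<6)|0x38=0x7B8
Completed: cp=U+07B8 (starts at byte 5)

Answer: U+0037 U+0025 U+ECB6 U+07B8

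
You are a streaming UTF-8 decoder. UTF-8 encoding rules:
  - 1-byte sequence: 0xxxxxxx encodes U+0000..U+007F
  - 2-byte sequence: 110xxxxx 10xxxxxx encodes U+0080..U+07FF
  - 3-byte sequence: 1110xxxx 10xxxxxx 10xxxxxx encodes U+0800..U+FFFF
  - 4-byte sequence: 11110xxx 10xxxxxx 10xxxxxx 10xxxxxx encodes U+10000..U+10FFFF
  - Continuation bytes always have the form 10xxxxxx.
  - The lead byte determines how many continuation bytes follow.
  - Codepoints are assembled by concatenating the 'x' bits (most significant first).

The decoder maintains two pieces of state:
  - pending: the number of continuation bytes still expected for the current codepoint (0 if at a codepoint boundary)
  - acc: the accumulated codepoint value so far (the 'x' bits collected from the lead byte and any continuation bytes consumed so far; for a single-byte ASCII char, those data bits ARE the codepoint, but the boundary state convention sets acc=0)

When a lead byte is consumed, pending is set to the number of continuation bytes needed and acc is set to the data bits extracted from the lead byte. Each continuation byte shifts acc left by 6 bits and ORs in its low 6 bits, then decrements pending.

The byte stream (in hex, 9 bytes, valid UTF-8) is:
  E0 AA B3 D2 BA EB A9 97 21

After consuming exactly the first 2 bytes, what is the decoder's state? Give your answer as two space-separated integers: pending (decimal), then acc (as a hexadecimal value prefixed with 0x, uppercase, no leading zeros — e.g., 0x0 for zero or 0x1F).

Answer: 1 0x2A

Derivation:
Byte[0]=E0: 3-byte lead. pending=2, acc=0x0
Byte[1]=AA: continuation. acc=(acc<<6)|0x2A=0x2A, pending=1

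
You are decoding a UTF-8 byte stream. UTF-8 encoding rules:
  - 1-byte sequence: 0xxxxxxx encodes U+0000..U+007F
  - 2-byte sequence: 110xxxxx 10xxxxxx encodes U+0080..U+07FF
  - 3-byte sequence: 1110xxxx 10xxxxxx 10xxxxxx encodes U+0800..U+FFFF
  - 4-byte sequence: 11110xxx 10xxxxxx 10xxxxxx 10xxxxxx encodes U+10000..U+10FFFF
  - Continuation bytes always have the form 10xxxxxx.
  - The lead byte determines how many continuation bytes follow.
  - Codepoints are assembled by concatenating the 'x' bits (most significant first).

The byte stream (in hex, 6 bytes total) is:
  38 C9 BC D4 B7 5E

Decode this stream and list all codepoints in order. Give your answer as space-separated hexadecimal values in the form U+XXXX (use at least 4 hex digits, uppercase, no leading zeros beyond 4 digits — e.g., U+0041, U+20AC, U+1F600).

Answer: U+0038 U+027C U+0537 U+005E

Derivation:
Byte[0]=38: 1-byte ASCII. cp=U+0038
Byte[1]=C9: 2-byte lead, need 1 cont bytes. acc=0x9
Byte[2]=BC: continuation. acc=(acc<<6)|0x3C=0x27C
Completed: cp=U+027C (starts at byte 1)
Byte[3]=D4: 2-byte lead, need 1 cont bytes. acc=0x14
Byte[4]=B7: continuation. acc=(acc<<6)|0x37=0x537
Completed: cp=U+0537 (starts at byte 3)
Byte[5]=5E: 1-byte ASCII. cp=U+005E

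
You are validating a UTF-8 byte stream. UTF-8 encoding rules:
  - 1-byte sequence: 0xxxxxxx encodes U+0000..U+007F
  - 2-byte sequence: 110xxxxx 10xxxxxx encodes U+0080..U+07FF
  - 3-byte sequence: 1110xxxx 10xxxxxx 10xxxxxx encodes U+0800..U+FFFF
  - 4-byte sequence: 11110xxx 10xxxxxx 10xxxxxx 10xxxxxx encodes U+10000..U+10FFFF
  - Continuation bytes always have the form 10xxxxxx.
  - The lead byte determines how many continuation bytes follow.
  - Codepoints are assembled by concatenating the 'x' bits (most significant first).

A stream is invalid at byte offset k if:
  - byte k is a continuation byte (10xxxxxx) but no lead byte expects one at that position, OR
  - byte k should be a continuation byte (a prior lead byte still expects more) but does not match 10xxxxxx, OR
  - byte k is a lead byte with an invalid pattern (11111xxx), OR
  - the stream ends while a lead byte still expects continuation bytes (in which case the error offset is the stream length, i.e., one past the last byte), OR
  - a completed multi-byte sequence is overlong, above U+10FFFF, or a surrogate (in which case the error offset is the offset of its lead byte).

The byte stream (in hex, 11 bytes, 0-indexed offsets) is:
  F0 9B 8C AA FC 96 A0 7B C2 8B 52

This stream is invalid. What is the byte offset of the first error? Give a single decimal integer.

Byte[0]=F0: 4-byte lead, need 3 cont bytes. acc=0x0
Byte[1]=9B: continuation. acc=(acc<<6)|0x1B=0x1B
Byte[2]=8C: continuation. acc=(acc<<6)|0x0C=0x6CC
Byte[3]=AA: continuation. acc=(acc<<6)|0x2A=0x1B32A
Completed: cp=U+1B32A (starts at byte 0)
Byte[4]=FC: INVALID lead byte (not 0xxx/110x/1110/11110)

Answer: 4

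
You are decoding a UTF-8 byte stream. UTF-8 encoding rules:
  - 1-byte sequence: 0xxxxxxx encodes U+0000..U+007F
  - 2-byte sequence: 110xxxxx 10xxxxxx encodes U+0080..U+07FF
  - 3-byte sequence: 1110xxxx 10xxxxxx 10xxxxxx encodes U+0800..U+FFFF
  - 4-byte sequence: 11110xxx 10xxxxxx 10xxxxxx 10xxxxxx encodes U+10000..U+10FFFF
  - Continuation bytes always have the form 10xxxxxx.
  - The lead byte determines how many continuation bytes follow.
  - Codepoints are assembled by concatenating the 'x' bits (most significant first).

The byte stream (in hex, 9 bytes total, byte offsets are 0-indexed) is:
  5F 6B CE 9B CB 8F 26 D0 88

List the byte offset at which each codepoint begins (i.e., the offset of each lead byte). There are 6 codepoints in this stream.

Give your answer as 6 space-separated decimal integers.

Answer: 0 1 2 4 6 7

Derivation:
Byte[0]=5F: 1-byte ASCII. cp=U+005F
Byte[1]=6B: 1-byte ASCII. cp=U+006B
Byte[2]=CE: 2-byte lead, need 1 cont bytes. acc=0xE
Byte[3]=9B: continuation. acc=(acc<<6)|0x1B=0x39B
Completed: cp=U+039B (starts at byte 2)
Byte[4]=CB: 2-byte lead, need 1 cont bytes. acc=0xB
Byte[5]=8F: continuation. acc=(acc<<6)|0x0F=0x2CF
Completed: cp=U+02CF (starts at byte 4)
Byte[6]=26: 1-byte ASCII. cp=U+0026
Byte[7]=D0: 2-byte lead, need 1 cont bytes. acc=0x10
Byte[8]=88: continuation. acc=(acc<<6)|0x08=0x408
Completed: cp=U+0408 (starts at byte 7)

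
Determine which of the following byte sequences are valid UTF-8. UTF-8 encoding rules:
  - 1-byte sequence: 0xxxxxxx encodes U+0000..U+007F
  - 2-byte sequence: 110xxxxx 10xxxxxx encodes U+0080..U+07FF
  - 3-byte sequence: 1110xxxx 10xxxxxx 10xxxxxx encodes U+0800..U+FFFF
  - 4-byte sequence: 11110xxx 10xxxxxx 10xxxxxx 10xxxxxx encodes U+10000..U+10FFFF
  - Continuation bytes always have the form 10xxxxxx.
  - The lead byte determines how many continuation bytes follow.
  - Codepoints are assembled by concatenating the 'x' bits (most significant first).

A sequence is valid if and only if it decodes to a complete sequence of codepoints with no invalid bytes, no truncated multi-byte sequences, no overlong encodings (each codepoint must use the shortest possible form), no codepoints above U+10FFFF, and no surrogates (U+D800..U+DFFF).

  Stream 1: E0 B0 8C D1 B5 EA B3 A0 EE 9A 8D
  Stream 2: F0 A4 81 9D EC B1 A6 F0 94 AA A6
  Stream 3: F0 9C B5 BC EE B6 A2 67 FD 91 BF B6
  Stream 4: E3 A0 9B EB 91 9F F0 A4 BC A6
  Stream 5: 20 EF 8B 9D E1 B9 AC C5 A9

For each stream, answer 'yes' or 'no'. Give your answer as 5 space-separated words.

Stream 1: decodes cleanly. VALID
Stream 2: decodes cleanly. VALID
Stream 3: error at byte offset 8. INVALID
Stream 4: decodes cleanly. VALID
Stream 5: decodes cleanly. VALID

Answer: yes yes no yes yes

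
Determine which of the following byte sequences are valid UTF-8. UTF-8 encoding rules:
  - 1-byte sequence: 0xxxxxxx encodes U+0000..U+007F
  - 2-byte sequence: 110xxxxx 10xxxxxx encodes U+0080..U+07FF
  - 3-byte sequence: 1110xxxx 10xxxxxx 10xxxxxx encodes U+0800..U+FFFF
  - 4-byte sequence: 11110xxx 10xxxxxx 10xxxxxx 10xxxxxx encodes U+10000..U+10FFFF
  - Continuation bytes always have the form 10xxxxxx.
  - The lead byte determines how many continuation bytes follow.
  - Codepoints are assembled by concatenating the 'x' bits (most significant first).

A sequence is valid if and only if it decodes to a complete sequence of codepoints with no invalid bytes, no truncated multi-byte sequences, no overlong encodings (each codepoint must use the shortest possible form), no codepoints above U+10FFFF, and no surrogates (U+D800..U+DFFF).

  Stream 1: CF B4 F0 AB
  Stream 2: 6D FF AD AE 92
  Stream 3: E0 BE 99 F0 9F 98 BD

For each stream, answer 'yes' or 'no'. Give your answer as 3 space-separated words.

Stream 1: error at byte offset 4. INVALID
Stream 2: error at byte offset 1. INVALID
Stream 3: decodes cleanly. VALID

Answer: no no yes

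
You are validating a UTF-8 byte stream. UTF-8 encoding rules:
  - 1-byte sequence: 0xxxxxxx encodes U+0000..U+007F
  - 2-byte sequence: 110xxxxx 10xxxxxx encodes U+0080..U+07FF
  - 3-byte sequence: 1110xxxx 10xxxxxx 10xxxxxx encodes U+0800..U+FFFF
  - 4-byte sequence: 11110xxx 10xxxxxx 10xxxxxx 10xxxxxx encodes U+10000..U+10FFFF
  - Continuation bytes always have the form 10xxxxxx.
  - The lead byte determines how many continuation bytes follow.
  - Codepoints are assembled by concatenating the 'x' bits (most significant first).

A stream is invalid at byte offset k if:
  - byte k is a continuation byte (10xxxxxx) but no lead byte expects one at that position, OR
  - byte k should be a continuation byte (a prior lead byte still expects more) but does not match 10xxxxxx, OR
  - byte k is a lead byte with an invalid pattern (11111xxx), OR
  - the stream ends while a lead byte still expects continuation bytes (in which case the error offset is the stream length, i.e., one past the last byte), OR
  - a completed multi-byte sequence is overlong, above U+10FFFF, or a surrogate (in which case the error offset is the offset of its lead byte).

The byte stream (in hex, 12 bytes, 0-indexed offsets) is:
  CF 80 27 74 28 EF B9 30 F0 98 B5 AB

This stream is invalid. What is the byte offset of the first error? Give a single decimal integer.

Byte[0]=CF: 2-byte lead, need 1 cont bytes. acc=0xF
Byte[1]=80: continuation. acc=(acc<<6)|0x00=0x3C0
Completed: cp=U+03C0 (starts at byte 0)
Byte[2]=27: 1-byte ASCII. cp=U+0027
Byte[3]=74: 1-byte ASCII. cp=U+0074
Byte[4]=28: 1-byte ASCII. cp=U+0028
Byte[5]=EF: 3-byte lead, need 2 cont bytes. acc=0xF
Byte[6]=B9: continuation. acc=(acc<<6)|0x39=0x3F9
Byte[7]=30: expected 10xxxxxx continuation. INVALID

Answer: 7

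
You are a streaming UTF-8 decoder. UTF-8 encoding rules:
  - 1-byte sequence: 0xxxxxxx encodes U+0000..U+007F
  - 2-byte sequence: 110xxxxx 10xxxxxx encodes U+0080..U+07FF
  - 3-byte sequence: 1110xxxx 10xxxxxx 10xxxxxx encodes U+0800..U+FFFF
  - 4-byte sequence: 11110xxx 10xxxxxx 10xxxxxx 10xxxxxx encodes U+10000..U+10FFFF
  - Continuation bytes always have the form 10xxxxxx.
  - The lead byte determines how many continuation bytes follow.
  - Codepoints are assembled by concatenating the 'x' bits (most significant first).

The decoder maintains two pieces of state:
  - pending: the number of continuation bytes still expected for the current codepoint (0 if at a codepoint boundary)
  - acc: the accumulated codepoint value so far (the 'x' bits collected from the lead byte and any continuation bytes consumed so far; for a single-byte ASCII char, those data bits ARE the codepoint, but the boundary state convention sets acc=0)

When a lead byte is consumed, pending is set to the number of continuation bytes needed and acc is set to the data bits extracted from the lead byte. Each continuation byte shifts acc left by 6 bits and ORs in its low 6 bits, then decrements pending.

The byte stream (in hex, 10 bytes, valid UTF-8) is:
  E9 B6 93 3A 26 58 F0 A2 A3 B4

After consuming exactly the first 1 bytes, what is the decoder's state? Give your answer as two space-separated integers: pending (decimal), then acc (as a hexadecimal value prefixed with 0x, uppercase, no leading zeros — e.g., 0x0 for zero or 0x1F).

Byte[0]=E9: 3-byte lead. pending=2, acc=0x9

Answer: 2 0x9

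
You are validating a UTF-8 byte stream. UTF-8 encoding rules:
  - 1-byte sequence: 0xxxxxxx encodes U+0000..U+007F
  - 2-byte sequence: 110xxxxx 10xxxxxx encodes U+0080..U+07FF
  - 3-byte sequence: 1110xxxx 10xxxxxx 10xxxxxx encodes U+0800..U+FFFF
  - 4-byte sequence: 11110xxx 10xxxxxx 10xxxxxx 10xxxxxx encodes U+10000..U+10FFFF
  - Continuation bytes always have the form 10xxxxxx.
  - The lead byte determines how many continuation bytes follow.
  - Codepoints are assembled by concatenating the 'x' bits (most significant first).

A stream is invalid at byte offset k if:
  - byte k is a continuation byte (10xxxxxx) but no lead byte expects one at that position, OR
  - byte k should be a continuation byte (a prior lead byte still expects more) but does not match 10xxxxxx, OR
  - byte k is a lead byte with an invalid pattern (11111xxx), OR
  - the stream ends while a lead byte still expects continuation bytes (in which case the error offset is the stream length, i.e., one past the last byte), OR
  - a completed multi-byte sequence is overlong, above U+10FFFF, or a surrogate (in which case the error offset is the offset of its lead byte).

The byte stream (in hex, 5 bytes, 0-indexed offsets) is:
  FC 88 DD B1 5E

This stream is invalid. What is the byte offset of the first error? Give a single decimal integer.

Answer: 0

Derivation:
Byte[0]=FC: INVALID lead byte (not 0xxx/110x/1110/11110)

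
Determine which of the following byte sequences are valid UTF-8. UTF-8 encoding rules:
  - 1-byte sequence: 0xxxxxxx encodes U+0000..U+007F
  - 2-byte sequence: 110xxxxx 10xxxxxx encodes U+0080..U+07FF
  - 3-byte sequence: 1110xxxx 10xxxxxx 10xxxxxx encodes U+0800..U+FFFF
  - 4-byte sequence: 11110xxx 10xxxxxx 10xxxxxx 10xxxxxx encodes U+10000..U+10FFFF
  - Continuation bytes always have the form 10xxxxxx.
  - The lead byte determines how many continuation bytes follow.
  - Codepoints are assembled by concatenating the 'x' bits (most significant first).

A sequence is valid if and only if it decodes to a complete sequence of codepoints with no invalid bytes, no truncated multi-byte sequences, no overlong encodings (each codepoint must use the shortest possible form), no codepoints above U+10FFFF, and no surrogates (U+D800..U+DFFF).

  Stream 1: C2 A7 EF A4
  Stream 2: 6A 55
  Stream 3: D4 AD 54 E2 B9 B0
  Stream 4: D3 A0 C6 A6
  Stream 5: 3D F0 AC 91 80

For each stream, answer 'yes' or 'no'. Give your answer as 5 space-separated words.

Stream 1: error at byte offset 4. INVALID
Stream 2: decodes cleanly. VALID
Stream 3: decodes cleanly. VALID
Stream 4: decodes cleanly. VALID
Stream 5: decodes cleanly. VALID

Answer: no yes yes yes yes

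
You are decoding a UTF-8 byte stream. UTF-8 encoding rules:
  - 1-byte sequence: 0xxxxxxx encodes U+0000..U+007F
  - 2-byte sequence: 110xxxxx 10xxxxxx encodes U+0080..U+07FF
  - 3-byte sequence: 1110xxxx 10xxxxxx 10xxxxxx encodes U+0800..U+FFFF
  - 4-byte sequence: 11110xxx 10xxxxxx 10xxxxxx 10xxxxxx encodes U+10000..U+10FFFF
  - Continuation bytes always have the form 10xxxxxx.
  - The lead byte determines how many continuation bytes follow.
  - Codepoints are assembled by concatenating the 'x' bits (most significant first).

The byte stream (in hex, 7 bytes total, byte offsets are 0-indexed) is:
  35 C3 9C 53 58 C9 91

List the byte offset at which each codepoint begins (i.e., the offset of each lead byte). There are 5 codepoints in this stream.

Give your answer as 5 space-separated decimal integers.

Answer: 0 1 3 4 5

Derivation:
Byte[0]=35: 1-byte ASCII. cp=U+0035
Byte[1]=C3: 2-byte lead, need 1 cont bytes. acc=0x3
Byte[2]=9C: continuation. acc=(acc<<6)|0x1C=0xDC
Completed: cp=U+00DC (starts at byte 1)
Byte[3]=53: 1-byte ASCII. cp=U+0053
Byte[4]=58: 1-byte ASCII. cp=U+0058
Byte[5]=C9: 2-byte lead, need 1 cont bytes. acc=0x9
Byte[6]=91: continuation. acc=(acc<<6)|0x11=0x251
Completed: cp=U+0251 (starts at byte 5)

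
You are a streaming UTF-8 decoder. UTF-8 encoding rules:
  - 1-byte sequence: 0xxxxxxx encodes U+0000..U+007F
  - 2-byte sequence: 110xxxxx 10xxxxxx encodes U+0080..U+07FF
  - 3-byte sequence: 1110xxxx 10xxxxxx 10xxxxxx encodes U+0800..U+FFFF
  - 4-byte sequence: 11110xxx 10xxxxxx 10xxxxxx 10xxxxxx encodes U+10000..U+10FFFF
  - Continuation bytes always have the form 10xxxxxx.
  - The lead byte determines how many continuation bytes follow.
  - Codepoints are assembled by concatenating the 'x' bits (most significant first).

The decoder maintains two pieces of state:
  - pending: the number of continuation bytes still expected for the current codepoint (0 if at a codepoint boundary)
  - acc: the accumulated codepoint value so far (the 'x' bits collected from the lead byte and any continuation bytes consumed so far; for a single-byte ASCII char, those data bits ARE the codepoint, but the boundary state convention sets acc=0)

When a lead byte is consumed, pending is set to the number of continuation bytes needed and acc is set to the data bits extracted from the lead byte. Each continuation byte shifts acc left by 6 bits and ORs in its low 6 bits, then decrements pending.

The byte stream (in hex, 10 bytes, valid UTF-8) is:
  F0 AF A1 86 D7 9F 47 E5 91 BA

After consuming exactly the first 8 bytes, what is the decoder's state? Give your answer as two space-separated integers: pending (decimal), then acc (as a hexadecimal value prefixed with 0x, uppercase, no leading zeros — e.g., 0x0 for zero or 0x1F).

Byte[0]=F0: 4-byte lead. pending=3, acc=0x0
Byte[1]=AF: continuation. acc=(acc<<6)|0x2F=0x2F, pending=2
Byte[2]=A1: continuation. acc=(acc<<6)|0x21=0xBE1, pending=1
Byte[3]=86: continuation. acc=(acc<<6)|0x06=0x2F846, pending=0
Byte[4]=D7: 2-byte lead. pending=1, acc=0x17
Byte[5]=9F: continuation. acc=(acc<<6)|0x1F=0x5DF, pending=0
Byte[6]=47: 1-byte. pending=0, acc=0x0
Byte[7]=E5: 3-byte lead. pending=2, acc=0x5

Answer: 2 0x5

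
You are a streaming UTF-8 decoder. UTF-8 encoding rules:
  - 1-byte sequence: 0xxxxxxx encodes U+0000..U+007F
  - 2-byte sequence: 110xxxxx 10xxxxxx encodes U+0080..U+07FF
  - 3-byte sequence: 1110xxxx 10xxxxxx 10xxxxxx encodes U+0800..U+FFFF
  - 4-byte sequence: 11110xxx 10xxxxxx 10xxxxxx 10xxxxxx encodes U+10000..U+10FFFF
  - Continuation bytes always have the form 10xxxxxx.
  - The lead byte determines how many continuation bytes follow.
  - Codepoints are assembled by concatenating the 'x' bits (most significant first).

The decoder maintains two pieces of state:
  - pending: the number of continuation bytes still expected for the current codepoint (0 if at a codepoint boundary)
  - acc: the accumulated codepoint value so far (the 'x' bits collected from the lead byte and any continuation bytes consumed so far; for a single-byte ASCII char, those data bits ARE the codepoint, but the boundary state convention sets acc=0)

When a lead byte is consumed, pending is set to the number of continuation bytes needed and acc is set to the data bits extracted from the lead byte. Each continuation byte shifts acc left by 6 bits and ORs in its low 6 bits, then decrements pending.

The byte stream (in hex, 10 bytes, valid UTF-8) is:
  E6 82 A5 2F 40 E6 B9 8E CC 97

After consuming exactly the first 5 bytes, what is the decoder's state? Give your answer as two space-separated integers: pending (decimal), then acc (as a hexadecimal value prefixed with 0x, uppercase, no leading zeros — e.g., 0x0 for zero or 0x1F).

Byte[0]=E6: 3-byte lead. pending=2, acc=0x6
Byte[1]=82: continuation. acc=(acc<<6)|0x02=0x182, pending=1
Byte[2]=A5: continuation. acc=(acc<<6)|0x25=0x60A5, pending=0
Byte[3]=2F: 1-byte. pending=0, acc=0x0
Byte[4]=40: 1-byte. pending=0, acc=0x0

Answer: 0 0x0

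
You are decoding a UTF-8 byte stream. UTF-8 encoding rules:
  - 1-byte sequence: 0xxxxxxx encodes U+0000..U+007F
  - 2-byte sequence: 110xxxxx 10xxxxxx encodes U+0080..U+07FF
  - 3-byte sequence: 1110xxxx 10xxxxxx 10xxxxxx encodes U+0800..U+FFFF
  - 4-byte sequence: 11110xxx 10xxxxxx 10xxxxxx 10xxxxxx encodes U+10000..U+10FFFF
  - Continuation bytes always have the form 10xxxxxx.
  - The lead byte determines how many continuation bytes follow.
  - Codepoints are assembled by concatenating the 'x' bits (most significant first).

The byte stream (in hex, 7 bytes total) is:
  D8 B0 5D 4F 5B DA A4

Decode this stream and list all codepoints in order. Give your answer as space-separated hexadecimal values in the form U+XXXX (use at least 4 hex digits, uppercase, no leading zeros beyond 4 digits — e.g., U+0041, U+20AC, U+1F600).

Byte[0]=D8: 2-byte lead, need 1 cont bytes. acc=0x18
Byte[1]=B0: continuation. acc=(acc<<6)|0x30=0x630
Completed: cp=U+0630 (starts at byte 0)
Byte[2]=5D: 1-byte ASCII. cp=U+005D
Byte[3]=4F: 1-byte ASCII. cp=U+004F
Byte[4]=5B: 1-byte ASCII. cp=U+005B
Byte[5]=DA: 2-byte lead, need 1 cont bytes. acc=0x1A
Byte[6]=A4: continuation. acc=(acc<<6)|0x24=0x6A4
Completed: cp=U+06A4 (starts at byte 5)

Answer: U+0630 U+005D U+004F U+005B U+06A4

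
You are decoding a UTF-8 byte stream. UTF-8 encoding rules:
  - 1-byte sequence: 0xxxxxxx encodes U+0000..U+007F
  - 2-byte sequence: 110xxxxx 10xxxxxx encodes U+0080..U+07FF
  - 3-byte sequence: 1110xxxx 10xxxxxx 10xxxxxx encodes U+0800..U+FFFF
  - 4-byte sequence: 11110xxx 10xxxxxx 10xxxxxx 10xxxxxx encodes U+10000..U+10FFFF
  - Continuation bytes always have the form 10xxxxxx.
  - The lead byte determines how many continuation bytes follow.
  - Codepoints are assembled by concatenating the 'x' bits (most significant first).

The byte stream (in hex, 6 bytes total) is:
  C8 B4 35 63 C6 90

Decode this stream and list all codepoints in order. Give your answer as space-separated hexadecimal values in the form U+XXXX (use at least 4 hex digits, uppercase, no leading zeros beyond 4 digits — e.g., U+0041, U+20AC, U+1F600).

Answer: U+0234 U+0035 U+0063 U+0190

Derivation:
Byte[0]=C8: 2-byte lead, need 1 cont bytes. acc=0x8
Byte[1]=B4: continuation. acc=(acc<<6)|0x34=0x234
Completed: cp=U+0234 (starts at byte 0)
Byte[2]=35: 1-byte ASCII. cp=U+0035
Byte[3]=63: 1-byte ASCII. cp=U+0063
Byte[4]=C6: 2-byte lead, need 1 cont bytes. acc=0x6
Byte[5]=90: continuation. acc=(acc<<6)|0x10=0x190
Completed: cp=U+0190 (starts at byte 4)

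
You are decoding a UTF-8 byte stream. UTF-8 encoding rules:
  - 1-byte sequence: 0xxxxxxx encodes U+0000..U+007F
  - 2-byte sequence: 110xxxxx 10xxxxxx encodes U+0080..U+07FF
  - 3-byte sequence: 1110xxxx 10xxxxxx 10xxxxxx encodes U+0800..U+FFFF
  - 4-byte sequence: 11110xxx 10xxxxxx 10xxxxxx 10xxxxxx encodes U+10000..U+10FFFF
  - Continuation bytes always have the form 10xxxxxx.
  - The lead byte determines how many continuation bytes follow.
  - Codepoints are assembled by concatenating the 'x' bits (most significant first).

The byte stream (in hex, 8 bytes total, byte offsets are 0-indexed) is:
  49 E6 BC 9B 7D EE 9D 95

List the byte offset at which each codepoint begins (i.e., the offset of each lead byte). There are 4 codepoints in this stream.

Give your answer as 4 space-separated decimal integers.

Answer: 0 1 4 5

Derivation:
Byte[0]=49: 1-byte ASCII. cp=U+0049
Byte[1]=E6: 3-byte lead, need 2 cont bytes. acc=0x6
Byte[2]=BC: continuation. acc=(acc<<6)|0x3C=0x1BC
Byte[3]=9B: continuation. acc=(acc<<6)|0x1B=0x6F1B
Completed: cp=U+6F1B (starts at byte 1)
Byte[4]=7D: 1-byte ASCII. cp=U+007D
Byte[5]=EE: 3-byte lead, need 2 cont bytes. acc=0xE
Byte[6]=9D: continuation. acc=(acc<<6)|0x1D=0x39D
Byte[7]=95: continuation. acc=(acc<<6)|0x15=0xE755
Completed: cp=U+E755 (starts at byte 5)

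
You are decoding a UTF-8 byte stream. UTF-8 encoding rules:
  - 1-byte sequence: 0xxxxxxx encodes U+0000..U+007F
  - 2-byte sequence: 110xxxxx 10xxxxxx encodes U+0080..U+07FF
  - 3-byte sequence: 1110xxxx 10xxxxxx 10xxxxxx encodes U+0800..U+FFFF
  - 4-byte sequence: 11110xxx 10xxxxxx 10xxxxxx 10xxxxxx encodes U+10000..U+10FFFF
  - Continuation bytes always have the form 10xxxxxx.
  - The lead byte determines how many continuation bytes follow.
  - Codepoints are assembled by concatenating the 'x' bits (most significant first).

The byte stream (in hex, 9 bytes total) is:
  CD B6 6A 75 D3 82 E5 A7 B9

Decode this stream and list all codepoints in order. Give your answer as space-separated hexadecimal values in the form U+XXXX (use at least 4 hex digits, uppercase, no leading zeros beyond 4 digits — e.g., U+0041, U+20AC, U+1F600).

Answer: U+0376 U+006A U+0075 U+04C2 U+59F9

Derivation:
Byte[0]=CD: 2-byte lead, need 1 cont bytes. acc=0xD
Byte[1]=B6: continuation. acc=(acc<<6)|0x36=0x376
Completed: cp=U+0376 (starts at byte 0)
Byte[2]=6A: 1-byte ASCII. cp=U+006A
Byte[3]=75: 1-byte ASCII. cp=U+0075
Byte[4]=D3: 2-byte lead, need 1 cont bytes. acc=0x13
Byte[5]=82: continuation. acc=(acc<<6)|0x02=0x4C2
Completed: cp=U+04C2 (starts at byte 4)
Byte[6]=E5: 3-byte lead, need 2 cont bytes. acc=0x5
Byte[7]=A7: continuation. acc=(acc<<6)|0x27=0x167
Byte[8]=B9: continuation. acc=(acc<<6)|0x39=0x59F9
Completed: cp=U+59F9 (starts at byte 6)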